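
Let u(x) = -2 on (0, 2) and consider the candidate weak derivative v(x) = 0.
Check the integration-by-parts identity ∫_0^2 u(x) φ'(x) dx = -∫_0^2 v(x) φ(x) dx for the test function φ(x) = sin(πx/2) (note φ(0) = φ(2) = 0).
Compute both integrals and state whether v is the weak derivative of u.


LHS = 0, RHS = 0. Yes, v = u' weakly.

u(x) = -2, classical derivative u'(x) = 0.
φ(x) = sin(πx/2), so φ'(x) = π*cos(π*x/2)/2.
Note φ(0) = φ(2) = 0, so the boundary term u·φ vanishes.
LHS = ∫_0^2 u(x) φ'(x) dx = ∫_0^2 (-π*cos(π*x/2)) dx. Term by term:
  ∫_0^2 -π*cos(π*x/2) dx = 0.
So LHS = 0.
∫_0^2 v(x) φ(x) dx = ∫_0^2 (0) dx. Term by term:
  ∫_0^2 0 dx = 0.
So RHS = -∫_0^2 v(x) φ(x) dx = 0.
LHS = RHS, so the identity holds for this test φ.
Moreover u is smooth here and v(x) = u'(x) = 0 pointwise, so the identity holds for every test function. Hence v is the weak derivative of u.


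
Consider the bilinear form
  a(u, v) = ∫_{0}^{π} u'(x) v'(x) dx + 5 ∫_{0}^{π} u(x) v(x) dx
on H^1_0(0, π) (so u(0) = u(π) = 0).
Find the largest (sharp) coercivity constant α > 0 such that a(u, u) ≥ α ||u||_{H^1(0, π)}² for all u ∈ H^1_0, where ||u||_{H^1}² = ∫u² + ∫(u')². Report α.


α = 1

Coercivity of a(·,·) on H^1_0(0, π) means a(u, u) ≥ α ||u||_{H^1}² for every u ∈ H^1_0.
The interval has length L = π, and Poincaré/coercivity depend only on L. Here a(u, u) = ∫(u')² + (5)·∫u².
Here c = 5 ≥ 1, so a(u,u) = ∫(u')² + c∫u² ≥ ∫(u')² + ∫u² = ||u||_{H^1}², i.e. α = 1 works. No larger α is possible: a(u,u) ≥ α||u||_{H^1}² means (1−α)∫(u')² ≥ (α−c)∫u², and for the modes u_n = sin(nπ(x−x₀)/L) (x₀ the left endpoint) one has ∫u_n²/∫(u_n')² = (L/(nπ))² → 0, so a(u_n,u_n)/||u_n||_{H^1}² → 1. Hence the optimal constant is α = 1.
Therefore α = 1.


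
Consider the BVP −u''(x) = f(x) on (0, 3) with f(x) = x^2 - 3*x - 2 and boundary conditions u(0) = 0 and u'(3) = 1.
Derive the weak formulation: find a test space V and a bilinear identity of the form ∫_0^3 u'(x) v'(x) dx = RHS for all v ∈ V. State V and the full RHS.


V = {v ∈ H^1(0, 3) : v(0) = 0} (test functions vanish at x = 0 where u is specified); weak form: ∫_0^3 u'v' dx = ∫_0^3 (x^2 - 3*x - 2) v dx + v(3) for all v ∈ V.

Multiply both sides by a test function v and integrate from 0 to 3:
  ∫_0^3 −u''(x) v(x) dx = ∫_0^3 f(x) v(x) dx.
Integrate the LHS by parts once:
  ∫_0^3 −u'' v dx = −[u'(x) v(x)]_0^3 + ∫_0^3 u'(x) v'(x) dx.
Thus ∫_0^3 u'(x) v'(x) dx = ∫_0^3 f(x) v(x) dx + [u'(x) v(x)]_0^3.
Choose V so that boundary terms are either known or forced to vanish.
Mixed BC: u(0) = 0 (Dirichlet) and u'(3) = 1 (Neumann). Define V = {v ∈ H^1(0, 3) : v(0) = 0}. Then [u' v]_0^3 = u'(3)·v(3) − u'(0)·0 = v(3).
Weak formulation: find u (satisfying any essential BC) such that ∫_0^3 u'(x) v'(x) dx = ∫_0^3 f v dx + v(3) for all v ∈ V (Dirichlet at 0 absorbed into V; Neumann datum at x = 3 contributes the boundary term).
Substituting f(x) = x^2 - 3*x - 2, the right-hand side is ∫_0^3 (x^2 - 3*x - 2) v dx + v(3).


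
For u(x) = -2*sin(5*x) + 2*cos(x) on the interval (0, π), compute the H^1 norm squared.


||u||_{H^1(0,π)}^2 = 56*π

u'(x) = -2*sin(x) - 10*cos(5*x).
Expand u² and (u')² and integrate term by term on (0, π), using: for integers n ≥ 1, ∫_0^π sin²(nx) dx = ∫_0^π cos²(nx) dx = π/2; for n ≠ n', ∫_0^π sin(nx)sin(n'x) dx = ∫_0^π cos(nx)cos(n'x) dx = 0; and by product-to-sum, ∫_0^π sin(nx)cos(n'x) dx = ½∫_0^π [sin((n+n')x) + sin((n−n')x)] dx, which is 0 when n+n' is even and 2n/(n²−n'²) when n+n' is odd (it need not vanish on (0, π)).
  u² squared terms: (-2)²·∫sin(5x)² dx = 4·π/2 = 2*π;  (2)²·∫cos(x)² dx = 4·π/2 = 2*π.
  u² cross terms: 2·(-2)·(2)·∫sin(5x)·cos(x) dx = -8·(0) = 0.
  So ∫_0^π u² dx = 2*π + 2*π + 0 = 4*π.
  (u')² squared terms: (-10)²·∫cos(5x)² dx = 100·π/2 = 50*π;  (-2)²·∫sin(x)² dx = 4·π/2 = 2*π.
  (u')² cross terms: 2·(-10)·(-2)·∫cos(5x)·sin(x) dx = 40·(0) = 0.
  So ∫_0^π (u')² dx = 50*π + 2*π + 0 = 52*π.
||u||_{H^1}^2 = (4*π) + (52*π) = 56*π.


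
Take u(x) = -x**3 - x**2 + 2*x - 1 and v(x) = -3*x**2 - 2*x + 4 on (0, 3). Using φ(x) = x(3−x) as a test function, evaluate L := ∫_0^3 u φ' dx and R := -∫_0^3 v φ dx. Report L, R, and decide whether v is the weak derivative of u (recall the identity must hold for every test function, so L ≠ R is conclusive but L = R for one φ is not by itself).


LHS = 819/20, RHS = 639/20. No, v is not the weak derivative of u.

u(x) = -x**3 - x**2 + 2*x - 1, classical derivative u'(x) = -3*x**2 - 2*x + 2.
φ(x) = x(3−x), so φ'(x) = 3 - 2*x.
Note φ(0) = φ(3) = 0, so the boundary term u·φ vanishes.
LHS = ∫_0^3 u(x) φ'(x) dx = ∫_0^3 (2*x^4 - x^3 - 7*x^2 + 8*x - 3) dx. Term by term:
  ∫_0^3 2*x^4 dx = 486/5;  ∫_0^3 -x^3 dx = -81/4;  ∫_0^3 -7*x^2 dx = -63;
  ∫_0^3 8*x dx = 36;  ∫_0^3 -3 dx = -9.
Sum: 486/5 − 81/4 − 63 + 36 − 9 = 819/20.
So LHS = 819/20.
∫_0^3 v(x) φ(x) dx = ∫_0^3 (3*x^4 - 7*x^3 - 10*x^2 + 12*x) dx. Term by term:
  ∫_0^3 3*x^4 dx = 729/5;  ∫_0^3 -7*x^3 dx = -567/4;  ∫_0^3 -10*x^2 dx = -90;
  ∫_0^3 12*x dx = 54.
Sum: 729/5 − 567/4 − 90 + 54 = -639/20.
So RHS = -∫_0^3 v(x) φ(x) dx = 639/20.
LHS − RHS = 9 ≠ 0, so the identity fails.
(For a valid weak derivative the identity must hold for EVERY test function, in particular this one. The failure shows v is NOT the weak derivative of u.)
Correct weak derivative would be u'(x) = -3*x**2 - 2*x + 2.


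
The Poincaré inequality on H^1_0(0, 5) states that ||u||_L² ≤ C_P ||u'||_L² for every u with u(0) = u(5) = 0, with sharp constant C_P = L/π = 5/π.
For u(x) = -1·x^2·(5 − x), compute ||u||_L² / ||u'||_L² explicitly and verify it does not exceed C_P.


||u||_L² / ||u'||_L² = 5*sqrt(14)/14 < C_P = 5/π.

u(x) = -1·x^2·(5 − x), so u'(x) = x*(3*x - 10).
u(x) = -1·x^2·(5 − x) vanishes at x = 0 and x = 5, so u ∈ H^1_0(0, 5). Differentiate via the product rule and integrate the resulting polynomials term by term.
  ∫_0^5 u² dx = ∫_0^5 (x^6 - 10*x^5 + 25*x^4) dx. Term by term:
    ∫_0^5 x^6 dx = 78125/7;  ∫_0^5 -10*x^5 dx = -78125/3;  ∫_0^5 25*x^4 dx = 15625.
  Sum: 78125/7 − 78125/3 + 15625 = 15625/21.
  ∫_0^5 (u')² dx = ∫_0^5 (9*x^4 - 60*x^3 + 100*x^2) dx. Term by term:
    ∫_0^5 9*x^4 dx = 5625;  ∫_0^5 -60*x^3 dx = -9375;  ∫_0^5 100*x^2 dx = 12500/3.
  Sum: 5625 − 9375 + 12500/3 = 1250/3.
∫_0^5 u² dx = 15625/21, so ||u||_L² = 125*sqrt(21)/21.
∫_0^5 (u')² dx = 1250/3, so ||u'||_L² = 25*sqrt(6)/3.
Ratio ||u||_L² / ||u'||_L² = 5*sqrt(14)/14.
Sharp Poincaré constant on H^1_0(0, 5) is C_P = L/π = 5/π, achieved by sin(π/5·x).
A polynomial bump cannot attain the sharp Poincaré constant (only the first sine eigenfunction does), so the ratio is strictly less than C_P, consistent with ||u||_L² ≤ C_P ||u'||_L².


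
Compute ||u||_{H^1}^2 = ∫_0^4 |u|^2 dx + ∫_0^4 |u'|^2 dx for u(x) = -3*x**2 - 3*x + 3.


||u||_{H^1}^2 = 18936/5

The H^1 norm (squared) on an interval (0, L) is
  ||u||_{H^1}^2 = ∫_0^L u(x)^2 dx + ∫_0^L u'(x)^2 dx.
Compute u'(x) = -6*x - 3.
Then u(x)^2 = 9*x**4 + 18*x**3 - 9*x**2 - 18*x + 9 and u'(x)^2 = 36*x**2 + 36*x + 9.
Integrate each monomial from 0 to 4 using ∫_0^4 c·x^n dx = c·4^(n+1)/(n+1):
  ∫_0^4 u(x)^2 dx = ∫_0^4 (9*x^4 + 18*x^3 - 9*x^2 - 18*x + 9) dx. Term by term:
    ∫_0^4 9*x^4 dx = 9216/5;  ∫_0^4 18*x^3 dx = 1152;  ∫_0^4 -9*x^2 dx = -192;
    ∫_0^4 -18*x dx = -144;  ∫_0^4 9 dx = 36.
  Sum: 9216/5 + 1152 − 192 − 144 + 36 = 13476/5.
  ∫_0^4 u'(x)^2 dx = ∫_0^4 (36*x^2 + 36*x + 9) dx. Term by term:
    ∫_0^4 36*x^2 dx = 768;  ∫_0^4 36*x dx = 288;  ∫_0^4 9 dx = 36.
  Sum: 768 + 288 + 36 = 1092.
Adding: ||u||_{H^1}^2 = 13476/5 + 1092 = 18936/5.


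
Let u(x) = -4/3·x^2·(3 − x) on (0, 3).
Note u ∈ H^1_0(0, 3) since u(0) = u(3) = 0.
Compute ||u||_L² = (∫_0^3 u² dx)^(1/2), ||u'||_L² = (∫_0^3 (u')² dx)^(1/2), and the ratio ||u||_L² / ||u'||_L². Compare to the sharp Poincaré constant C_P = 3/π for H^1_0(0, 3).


||u||_L² / ||u'||_L² = 3*sqrt(14)/14 < C_P = 3/π.

u(x) = -4/3·x^2·(3 − x), so u'(x) = 4*x*(x - 2).
u(x) = -4/3·x^2·(3 − x) vanishes at x = 0 and x = 3, so u ∈ H^1_0(0, 3). Differentiate via the product rule and integrate the resulting polynomials term by term.
  ∫_0^3 u² dx = ∫_0^3 (16*x^6/9 - 32*x^5/3 + 16*x^4) dx. Term by term:
    ∫_0^3 16*x^6/9 dx = 3888/7;  ∫_0^3 -32*x^5/3 dx = -1296;  ∫_0^3 16*x^4 dx = 3888/5.
  Sum: 3888/7 − 1296 + 3888/5 = 1296/35.
  ∫_0^3 (u')² dx = ∫_0^3 (16*x^4 - 64*x^3 + 64*x^2) dx. Term by term:
    ∫_0^3 16*x^4 dx = 3888/5;  ∫_0^3 -64*x^3 dx = -1296;  ∫_0^3 64*x^2 dx = 576.
  Sum: 3888/5 − 1296 + 576 = 288/5.
∫_0^3 u² dx = 1296/35, so ||u||_L² = 36*sqrt(35)/35.
∫_0^3 (u')² dx = 288/5, so ||u'||_L² = 12*sqrt(10)/5.
Ratio ||u||_L² / ||u'||_L² = 3*sqrt(14)/14.
Sharp Poincaré constant on H^1_0(0, 3) is C_P = L/π = 3/π, achieved by sin(π/3·x).
A polynomial bump cannot attain the sharp Poincaré constant (only the first sine eigenfunction does), so the ratio is strictly less than C_P, consistent with ||u||_L² ≤ C_P ||u'||_L².


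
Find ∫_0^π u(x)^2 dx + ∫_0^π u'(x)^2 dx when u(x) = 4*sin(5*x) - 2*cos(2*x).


||u||_{H^1(0,π)}^2 = -800/21 + 218*π

u'(x) = 4*sin(2*x) + 20*cos(5*x).
Expand u² and (u')² and integrate term by term on (0, π), using: for integers n ≥ 1, ∫_0^π sin²(nx) dx = ∫_0^π cos²(nx) dx = π/2; for n ≠ n', ∫_0^π sin(nx)sin(n'x) dx = ∫_0^π cos(nx)cos(n'x) dx = 0; and by product-to-sum, ∫_0^π sin(nx)cos(n'x) dx = ½∫_0^π [sin((n+n')x) + sin((n−n')x)] dx, which is 0 when n+n' is even and 2n/(n²−n'²) when n+n' is odd (it need not vanish on (0, π)).
  u² squared terms: (-2)²·∫cos(2x)² dx = 4·π/2 = 2*π;  (4)²·∫sin(5x)² dx = 16·π/2 = 8*π.
  u² cross terms: 2·(-2)·(4)·∫cos(2x)·sin(5x) dx = -16·(10/21) = -160/21.
  So ∫_0^π u² dx = 2*π + 8*π − 160/21 = -160/21 + 10*π.
  (u')² squared terms: (4)²·∫sin(2x)² dx = 16·π/2 = 8*π;  (20)²·∫cos(5x)² dx = 400·π/2 = 200*π.
  (u')² cross terms: 2·(4)·(20)·∫sin(2x)·cos(5x) dx = 160·(-4/21) = -640/21.
  So ∫_0^π (u')² dx = 8*π + 200*π − 640/21 = -640/21 + 208*π.
||u||_{H^1}^2 = (-160/21 + 10*π) + (-640/21 + 208*π) = -800/21 + 218*π.


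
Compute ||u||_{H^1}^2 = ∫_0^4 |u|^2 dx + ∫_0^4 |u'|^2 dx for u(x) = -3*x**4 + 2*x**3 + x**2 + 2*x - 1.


||u||_{H^1}^2 = 41181652/105

The H^1 norm (squared) on an interval (0, L) is
  ||u||_{H^1}^2 = ∫_0^L u(x)^2 dx + ∫_0^L u'(x)^2 dx.
Compute u'(x) = -12*x**3 + 6*x**2 + 2*x + 2.
Then u(x)^2 = 9*x**8 - 12*x**7 - 2*x**6 - 8*x**5 + 15*x**4 + 2*x**2 - 4*x + 1 and u'(x)^2 = 144*x**6 - 144*x**5 - 12*x**4 - 24*x**3 + 28*x**2 + 8*x + 4.
Integrate each monomial from 0 to 4 using ∫_0^4 c·x^n dx = c·4^(n+1)/(n+1):
  ∫_0^4 u(x)^2 dx = ∫_0^4 (9*x^8 - 12*x^7 - 2*x^6 - 8*x^5 + 15*x^4 + 2*x^2 - 4*x + 1) dx. Term by term:
    ∫_0^4 9*x^8 dx = 262144;  ∫_0^4 -12*x^7 dx = -98304;  ∫_0^4 -2*x^6 dx = -32768/7;
    ∫_0^4 -8*x^5 dx = -16384/3;  ∫_0^4 15*x^4 dx = 3072;  ∫_0^4 2*x^2 dx = 128/3;
    ∫_0^4 -4*x dx = -32;  ∫_0^4 1 dx = 4.
  Sum: 262144 − 98304 − 32768/7 − 16384/3 + 3072 + 128/3 − 32 + 4 = 3292468/21.
  ∫_0^4 u'(x)^2 dx = ∫_0^4 (144*x^6 - 144*x^5 - 12*x^4 - 24*x^3 + 28*x^2 + 8*x + 4) dx. Term by term:
    ∫_0^4 144*x^6 dx = 2359296/7;  ∫_0^4 -144*x^5 dx = -98304;  ∫_0^4 -12*x^4 dx = -12288/5;
    ∫_0^4 -24*x^3 dx = -1536;  ∫_0^4 28*x^2 dx = 1792/3;  ∫_0^4 8*x dx = 64;
    ∫_0^4 4 dx = 16.
  Sum: 2359296/7 − 98304 − 12288/5 − 1536 + 1792/3 + 64 + 16 = 24719312/105.
Adding: ||u||_{H^1}^2 = 3292468/21 + 24719312/105 = 41181652/105.


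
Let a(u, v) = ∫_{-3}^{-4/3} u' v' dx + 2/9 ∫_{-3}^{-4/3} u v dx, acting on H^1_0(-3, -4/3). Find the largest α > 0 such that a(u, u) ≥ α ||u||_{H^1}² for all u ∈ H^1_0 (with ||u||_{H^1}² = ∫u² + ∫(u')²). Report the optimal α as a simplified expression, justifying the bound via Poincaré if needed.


α = (50 + 81*π^2)/(9*(25 + 9*π^2))

Coercivity of a(·,·) on H^1_0(-3, -4/3) means a(u, u) ≥ α ||u||_{H^1}² for every u ∈ H^1_0.
The interval has length L = 5/3, and Poincaré/coercivity depend only on L. Here a(u, u) = ∫(u')² + (2/9)·∫u².
Here 0 < c = 2/9 < 1. The condition a(u,u) ≥ α||u||_{H^1}² reads (1−α)∫(u')² ≥ (α−c)∫u². Any admissible α is ≤ 1 (rapidly oscillating u have ∫u²/∫(u')² → 0), and α = 1 would force 0 ≥ (1−c)∫u², impossible since c < 1; so 1−α > 0. By the sharp Poincaré inequality on H^1_0 of an interval of length L, ∫(u')² ≥ (π/L)²∫u² with equality for the first sine mode sin(π(x−x₀)/L) (x₀ the left endpoint), so the inequality holds for all u iff (1−α)(π/L)² ≥ α − c, i.e. α ≤ ((π/L)² + c)/((π/L)² + 1) = (1 + c(L/π)²)/(1 + (L/π)²). With (π/L)² = 9*π^2/25 and c = 2/9, the largest admissible constant is α = ((π/L)² + c)/((π/L)² + 1).
Simplifying, α = (50 + 81*π^2)/(9*(25 + 9*π^2)).


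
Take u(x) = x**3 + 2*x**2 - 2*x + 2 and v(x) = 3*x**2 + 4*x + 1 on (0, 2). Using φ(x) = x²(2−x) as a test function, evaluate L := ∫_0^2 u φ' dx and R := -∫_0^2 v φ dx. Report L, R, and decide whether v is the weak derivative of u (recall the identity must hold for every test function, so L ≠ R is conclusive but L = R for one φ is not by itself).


LHS = -152/15, RHS = -212/15. No, v is not the weak derivative of u.

u(x) = x**3 + 2*x**2 - 2*x + 2, classical derivative u'(x) = 3*x**2 + 4*x - 2.
φ(x) = x²(2−x), so φ'(x) = x*(4 - 3*x).
Note φ(0) = φ(2) = 0, so the boundary term u·φ vanishes.
LHS = ∫_0^2 u(x) φ'(x) dx = ∫_0^2 (-3*x^5 - 2*x^4 + 14*x^3 - 14*x^2 + 8*x) dx. Term by term:
  ∫_0^2 -3*x^5 dx = -32;  ∫_0^2 -2*x^4 dx = -64/5;  ∫_0^2 14*x^3 dx = 56;
  ∫_0^2 -14*x^2 dx = -112/3;  ∫_0^2 8*x dx = 16.
Sum: -32 − 64/5 + 56 − 112/3 + 16 = -152/15.
So LHS = -152/15.
∫_0^2 v(x) φ(x) dx = ∫_0^2 (-3*x^5 + 2*x^4 + 7*x^3 + 2*x^2) dx. Term by term:
  ∫_0^2 -3*x^5 dx = -32;  ∫_0^2 2*x^4 dx = 64/5;  ∫_0^2 7*x^3 dx = 28;
  ∫_0^2 2*x^2 dx = 16/3.
Sum: -32 + 64/5 + 28 + 16/3 = 212/15.
So RHS = -∫_0^2 v(x) φ(x) dx = -212/15.
LHS − RHS = 4 ≠ 0, so the identity fails.
(For a valid weak derivative the identity must hold for EVERY test function, in particular this one. The failure shows v is NOT the weak derivative of u.)
Correct weak derivative would be u'(x) = 3*x**2 + 4*x - 2.


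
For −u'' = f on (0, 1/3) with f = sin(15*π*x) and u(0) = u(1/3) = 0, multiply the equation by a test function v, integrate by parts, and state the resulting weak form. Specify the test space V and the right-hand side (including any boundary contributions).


V = H^1_0(0, 1/3) (so v(0) = v(1/3) = 0); weak form: ∫_0^1/3 u'v' dx = ∫_0^1/3 (sin(15*π*x)) v dx for all v ∈ V.

Multiply both sides by a test function v and integrate from 0 to 1/3:
  ∫_0^1/3 −u''(x) v(x) dx = ∫_0^1/3 f(x) v(x) dx.
Integrate the LHS by parts once:
  ∫_0^1/3 −u'' v dx = −[u'(x) v(x)]_0^1/3 + ∫_0^1/3 u'(x) v'(x) dx.
Thus ∫_0^1/3 u'(x) v'(x) dx = ∫_0^1/3 f(x) v(x) dx + [u'(x) v(x)]_0^1/3.
Choose V so that boundary terms are either known or forced to vanish.
u is Dirichlet: u(0) = u(1/3) = 0. Let V = H^1_0(0, 1/3); then v(0) = v(1/3) = 0, and [u' v]_0^1/3 = 0.
Weak formulation: find u (satisfying any essential BC) such that ∫_0^1/3 u'(x) v'(x) dx = ∫_0^1/3 f v dx for all v ∈ V.
Substituting f(x) = sin(15*π*x), the right-hand side is ∫_0^1/3 (sin(15*π*x)) v dx.


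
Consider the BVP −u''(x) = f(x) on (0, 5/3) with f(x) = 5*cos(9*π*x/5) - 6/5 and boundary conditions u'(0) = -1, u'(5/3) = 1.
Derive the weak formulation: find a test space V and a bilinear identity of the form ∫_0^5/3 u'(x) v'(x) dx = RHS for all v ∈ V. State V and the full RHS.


V = H^1(0, 5/3) (v unrestricted at boundary; u is determined up to an additive constant); weak form: ∫_0^5/3 u'v' dx = ∫_0^5/3 (5*cos(9*π*x/5) - 6/5) v dx + v(5/3) + v(0) for all v ∈ V.

Multiply both sides by a test function v and integrate from 0 to 5/3:
  ∫_0^5/3 −u''(x) v(x) dx = ∫_0^5/3 f(x) v(x) dx.
Integrate the LHS by parts once:
  ∫_0^5/3 −u'' v dx = −[u'(x) v(x)]_0^5/3 + ∫_0^5/3 u'(x) v'(x) dx.
Thus ∫_0^5/3 u'(x) v'(x) dx = ∫_0^5/3 f(x) v(x) dx + [u'(x) v(x)]_0^5/3.
Choose V so that boundary terms are either known or forced to vanish.
u has inhomogeneous Neumann u'(0) = -1, u'(5/3) = 1. [u' v]_0^5/3 = (1)·v(5/3) − (-1)·v(0) = v(5/3) + v(0). Take V = H^1(0, 5/3); boundary term becomes part of RHS.
Weak formulation: find u (satisfying any essential BC) such that ∫_0^5/3 u'(x) v'(x) dx = ∫_0^5/3 f v dx + v(5/3) + v(0) for all v ∈ V (Neumann data are natural BCs: they enter the RHS as boundary terms).
Substituting f(x) = 5*cos(9*π*x/5) - 6/5, the right-hand side is ∫_0^5/3 (5*cos(9*π*x/5) - 6/5) v dx + v(5/3) + v(0).
Compatibility check (pure Neumann): taking v ≡ 1 ∈ V gives 0 = ∫_0^5/3 f dx + (1) − (-1), i.e. ∫_0^5/3 f dx must equal u'(0) − u'(5/3) = -2. Indeed ∫_0^5/3 (5*cos(9*π*x/5) - 6/5) dx = -2, so the data are compatible. The solution is then unique only up to an additive constant (fix it e.g. by requiring ∫_0^5/3 u dx = 0).


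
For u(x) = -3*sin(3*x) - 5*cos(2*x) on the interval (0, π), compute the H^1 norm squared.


||u||_{H^1(0,π)}^2 = 180 + 215*π/2

u'(x) = 10*sin(2*x) - 9*cos(3*x).
Expand u² and (u')² and integrate term by term on (0, π), using: for integers n ≥ 1, ∫_0^π sin²(nx) dx = ∫_0^π cos²(nx) dx = π/2; for n ≠ n', ∫_0^π sin(nx)sin(n'x) dx = ∫_0^π cos(nx)cos(n'x) dx = 0; and by product-to-sum, ∫_0^π sin(nx)cos(n'x) dx = ½∫_0^π [sin((n+n')x) + sin((n−n')x)] dx, which is 0 when n+n' is even and 2n/(n²−n'²) when n+n' is odd (it need not vanish on (0, π)).
  u² squared terms: (-5)²·∫cos(2x)² dx = 25·π/2 = 25*π/2;  (-3)²·∫sin(3x)² dx = 9·π/2 = 9*π/2.
  u² cross terms: 2·(-5)·(-3)·∫cos(2x)·sin(3x) dx = 30·(6/5) = 36.
  So ∫_0^π u² dx = 25*π/2 + 9*π/2 + 36 = 36 + 17*π.
  (u')² squared terms: (-9)²·∫cos(3x)² dx = 81·π/2 = 81*π/2;  (10)²·∫sin(2x)² dx = 100·π/2 = 50*π.
  (u')² cross terms: 2·(-9)·(10)·∫cos(3x)·sin(2x) dx = -180·(-4/5) = 144.
  So ∫_0^π (u')² dx = 81*π/2 + 50*π + 144 = 144 + 181*π/2.
||u||_{H^1}^2 = (36 + 17*π) + (144 + 181*π/2) = 180 + 215*π/2.


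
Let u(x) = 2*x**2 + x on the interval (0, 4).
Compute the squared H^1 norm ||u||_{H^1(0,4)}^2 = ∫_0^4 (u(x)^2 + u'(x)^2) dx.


||u||_{H^1}^2 = 22588/15

The H^1 norm (squared) on an interval (0, L) is
  ||u||_{H^1}^2 = ∫_0^L u(x)^2 dx + ∫_0^L u'(x)^2 dx.
Compute u'(x) = 4*x + 1.
Then u(x)^2 = 4*x**4 + 4*x**3 + x**2 and u'(x)^2 = 16*x**2 + 8*x + 1.
Integrate each monomial from 0 to 4 using ∫_0^4 c·x^n dx = c·4^(n+1)/(n+1):
  ∫_0^4 u(x)^2 dx = ∫_0^4 (4*x^4 + 4*x^3 + x^2) dx. Term by term:
    ∫_0^4 4*x^4 dx = 4096/5;  ∫_0^4 4*x^3 dx = 256;  ∫_0^4 x^2 dx = 64/3.
  Sum: 4096/5 + 256 + 64/3 = 16448/15.
  ∫_0^4 u'(x)^2 dx = ∫_0^4 (16*x^2 + 8*x + 1) dx. Term by term:
    ∫_0^4 16*x^2 dx = 1024/3;  ∫_0^4 8*x dx = 64;  ∫_0^4 1 dx = 4.
  Sum: 1024/3 + 64 + 4 = 1228/3.
Adding: ||u||_{H^1}^2 = 16448/15 + 1228/3 = 22588/15.


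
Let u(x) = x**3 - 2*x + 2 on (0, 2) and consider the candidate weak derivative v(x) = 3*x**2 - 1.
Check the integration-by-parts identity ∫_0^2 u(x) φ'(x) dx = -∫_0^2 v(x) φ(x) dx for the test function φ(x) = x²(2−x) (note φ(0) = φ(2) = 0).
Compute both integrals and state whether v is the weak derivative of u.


LHS = -56/15, RHS = -76/15. No, v is not the weak derivative of u.

u(x) = x**3 - 2*x + 2, classical derivative u'(x) = 3*x**2 - 2.
φ(x) = x²(2−x), so φ'(x) = x*(4 - 3*x).
Note φ(0) = φ(2) = 0, so the boundary term u·φ vanishes.
LHS = ∫_0^2 u(x) φ'(x) dx = ∫_0^2 (-3*x^5 + 4*x^4 + 6*x^3 - 14*x^2 + 8*x) dx. Term by term:
  ∫_0^2 -3*x^5 dx = -32;  ∫_0^2 4*x^4 dx = 128/5;  ∫_0^2 6*x^3 dx = 24;
  ∫_0^2 -14*x^2 dx = -112/3;  ∫_0^2 8*x dx = 16.
Sum: -32 + 128/5 + 24 − 112/3 + 16 = -56/15.
So LHS = -56/15.
∫_0^2 v(x) φ(x) dx = ∫_0^2 (-3*x^5 + 6*x^4 + x^3 - 2*x^2) dx. Term by term:
  ∫_0^2 -3*x^5 dx = -32;  ∫_0^2 6*x^4 dx = 192/5;  ∫_0^2 x^3 dx = 4;
  ∫_0^2 -2*x^2 dx = -16/3.
Sum: -32 + 192/5 + 4 − 16/3 = 76/15.
So RHS = -∫_0^2 v(x) φ(x) dx = -76/15.
LHS − RHS = 4/3 ≠ 0, so the identity fails.
(For a valid weak derivative the identity must hold for EVERY test function, in particular this one. The failure shows v is NOT the weak derivative of u.)
Correct weak derivative would be u'(x) = 3*x**2 - 2.


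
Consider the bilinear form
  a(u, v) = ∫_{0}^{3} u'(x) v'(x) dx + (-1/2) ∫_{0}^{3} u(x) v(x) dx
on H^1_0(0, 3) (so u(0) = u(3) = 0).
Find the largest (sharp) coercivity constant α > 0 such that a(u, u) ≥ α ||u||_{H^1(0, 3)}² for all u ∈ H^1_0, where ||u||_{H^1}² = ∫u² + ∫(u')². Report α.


α = (-9/2 + π^2)/(9 + π^2)

Coercivity of a(·,·) on H^1_0(0, 3) means a(u, u) ≥ α ||u||_{H^1}² for every u ∈ H^1_0.
The interval has length L = 3, and Poincaré/coercivity depend only on L. Here a(u, u) = ∫(u')² + (-1/2)·∫u².
Here c = -1/2 < 0 with |c| < (π/L)² = π^2/9, so coercivity still holds. The condition a(u,u) ≥ α||u||_{H^1}² reads (1−α)∫(u')² ≥ (α−c)∫u². Any admissible α is ≤ 1 (rapidly oscillating u have ∫u²/∫(u')² → 0), and α = 1 would force 0 ≥ (1−c)∫u², impossible since c < 1; so 1−α > 0. By the sharp Poincaré inequality on H^1_0 of an interval of length L, ∫(u')² ≥ (π/L)²∫u² with equality for the first sine mode sin(π(x−x₀)/L) (x₀ the left endpoint), so the inequality holds for all u iff (1−α)(π/L)² ≥ α − c, i.e. α ≤ ((π/L)² + c)/((π/L)² + 1) = (1 + c(L/π)²)/(1 + (L/π)²). (Direct route, valid since c ≤ 0: Poincaré gives c∫u² ≥ c(L/π)²∫(u')², so a(u,u) ≥ (1 + c(L/π)²)∫(u')², while ||u||_{H^1}² ≤ (1 + (L/π)²)∫(u')²; dividing yields the same α.) With (π/L)² = π^2/9 and c = -1/2, the largest admissible constant is α = ((π/L)² + c)/((π/L)² + 1).
Simplifying, α = (-9/2 + π^2)/(9 + π^2).


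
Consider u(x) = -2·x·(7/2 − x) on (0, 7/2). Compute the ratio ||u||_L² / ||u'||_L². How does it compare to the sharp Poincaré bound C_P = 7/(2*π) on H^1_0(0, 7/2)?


||u||_L² / ||u'||_L² = 7*sqrt(10)/20 < C_P = 7/(2*π).

u(x) = -2·x·(7/2 − x), so u'(x) = 4*x - 7.
u(x) = -2·x·(7/2 − x) vanishes at x = 0 and x = 7/2, so u ∈ H^1_0(0, 7/2). Differentiate via the product rule and integrate the resulting polynomials term by term.
  ∫_0^7/2 u² dx = ∫_0^7/2 (4*x^4 - 28*x^3 + 49*x^2) dx. Term by term:
    ∫_0^7/2 4*x^4 dx = 16807/40;  ∫_0^7/2 -28*x^3 dx = -16807/16;  ∫_0^7/2 49*x^2 dx = 16807/24.
  Sum: 16807/40 − 16807/16 + 16807/24 = 16807/240.
  ∫_0^7/2 (u')² dx = ∫_0^7/2 (16*x^2 - 56*x + 49) dx. Term by term:
    ∫_0^7/2 16*x^2 dx = 686/3;  ∫_0^7/2 -56*x dx = -343;  ∫_0^7/2 49 dx = 343/2.
  Sum: 686/3 − 343 + 343/2 = 343/6.
∫_0^7/2 u² dx = 16807/240, so ||u||_L² = 49*sqrt(105)/60.
∫_0^7/2 (u')² dx = 343/6, so ||u'||_L² = 7*sqrt(42)/6.
Ratio ||u||_L² / ||u'||_L² = 7*sqrt(10)/20.
Sharp Poincaré constant on H^1_0(0, 7/2) is C_P = L/π = 7/(2*π), achieved by sin(2*π/7·x).
A polynomial bump cannot attain the sharp Poincaré constant (only the first sine eigenfunction does), so the ratio is strictly less than C_P, consistent with ||u||_L² ≤ C_P ||u'||_L².


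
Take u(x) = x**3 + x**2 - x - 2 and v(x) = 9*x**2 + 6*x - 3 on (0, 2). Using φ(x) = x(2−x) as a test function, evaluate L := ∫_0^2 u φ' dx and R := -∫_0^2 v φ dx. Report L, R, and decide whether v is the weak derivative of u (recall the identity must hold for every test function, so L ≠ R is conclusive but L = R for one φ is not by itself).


LHS = -92/15, RHS = -92/5. No, v is not the weak derivative of u.

u(x) = x**3 + x**2 - x - 2, classical derivative u'(x) = 3*x**2 + 2*x - 1.
φ(x) = x(2−x), so φ'(x) = 2 - 2*x.
Note φ(0) = φ(2) = 0, so the boundary term u·φ vanishes.
LHS = ∫_0^2 u(x) φ'(x) dx = ∫_0^2 (-2*x^4 + 4*x^2 + 2*x - 4) dx. Term by term:
  ∫_0^2 -2*x^4 dx = -64/5;  ∫_0^2 4*x^2 dx = 32/3;  ∫_0^2 2*x dx = 4;
  ∫_0^2 -4 dx = -8.
Sum: -64/5 + 32/3 + 4 − 8 = -92/15.
So LHS = -92/15.
∫_0^2 v(x) φ(x) dx = ∫_0^2 (-9*x^4 + 12*x^3 + 15*x^2 - 6*x) dx. Term by term:
  ∫_0^2 -9*x^4 dx = -288/5;  ∫_0^2 12*x^3 dx = 48;  ∫_0^2 15*x^2 dx = 40;
  ∫_0^2 -6*x dx = -12.
Sum: -288/5 + 48 + 40 − 12 = 92/5.
So RHS = -∫_0^2 v(x) φ(x) dx = -92/5.
LHS − RHS = 184/15 ≠ 0, so the identity fails.
(For a valid weak derivative the identity must hold for EVERY test function, in particular this one. The failure shows v is NOT the weak derivative of u.)
Correct weak derivative would be u'(x) = 3*x**2 + 2*x - 1.


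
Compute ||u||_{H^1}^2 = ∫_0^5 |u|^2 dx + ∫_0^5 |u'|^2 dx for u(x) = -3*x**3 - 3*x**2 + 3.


||u||_{H^1}^2 = 3058005/14

The H^1 norm (squared) on an interval (0, L) is
  ||u||_{H^1}^2 = ∫_0^L u(x)^2 dx + ∫_0^L u'(x)^2 dx.
Compute u'(x) = -9*x**2 - 6*x.
Then u(x)^2 = 9*x**6 + 18*x**5 + 9*x**4 - 18*x**3 - 18*x**2 + 9 and u'(x)^2 = 81*x**4 + 108*x**3 + 36*x**2.
Integrate each monomial from 0 to 5 using ∫_0^5 c·x^n dx = c·5^(n+1)/(n+1):
  ∫_0^5 u(x)^2 dx = ∫_0^5 (9*x^6 + 18*x^5 + 9*x^4 - 18*x^3 - 18*x^2 + 9) dx. Term by term:
    ∫_0^5 9*x^6 dx = 703125/7;  ∫_0^5 18*x^5 dx = 46875;  ∫_0^5 9*x^4 dx = 5625;
    ∫_0^5 -18*x^3 dx = -5625/2;  ∫_0^5 -18*x^2 dx = -750;  ∫_0^5 9 dx = 45.
  Sum: 703125/7 + 46875 + 5625 − 5625/2 − 750 + 45 = 2092005/14.
  ∫_0^5 u'(x)^2 dx = ∫_0^5 (81*x^4 + 108*x^3 + 36*x^2) dx. Term by term:
    ∫_0^5 81*x^4 dx = 50625;  ∫_0^5 108*x^3 dx = 16875;  ∫_0^5 36*x^2 dx = 1500.
  Sum: 50625 + 16875 + 1500 = 69000.
Adding: ||u||_{H^1}^2 = 2092005/14 + 69000 = 3058005/14.


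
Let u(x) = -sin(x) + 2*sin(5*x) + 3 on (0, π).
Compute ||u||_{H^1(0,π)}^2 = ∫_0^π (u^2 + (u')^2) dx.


||u||_{H^1(0,π)}^2 = -36/5 + 62*π

u'(x) = -cos(x) + 10*cos(5*x).
Expand u² and (u')² and integrate term by term on (0, π), using: for integers n ≥ 1, ∫_0^π sin²(nx) dx = ∫_0^π cos²(nx) dx = π/2; for n ≠ n', ∫_0^π sin(nx)sin(n'x) dx = ∫_0^π cos(nx)cos(n'x) dx = 0; and by product-to-sum, ∫_0^π sin(nx)cos(n'x) dx = ½∫_0^π [sin((n+n')x) + sin((n−n')x)] dx, which is 0 when n+n' is even and 2n/(n²−n'²) when n+n' is odd (it need not vanish on (0, π)). For the constant mode: ∫_0^π 1 dx = π, ∫_0^π cos(nx) dx = 0, ∫_0^π sin(nx) dx = (1−(−1)^n)/n.
  u² squared terms: (3)²·∫1 dx = 9·π = 9*π;  (-1)²·∫sin(x)² dx = 1·π/2 = π/2;  (2)²·∫sin(5x)² dx = 4·π/2 = 2*π.
  u² cross terms: 2·(3)·(-1)·∫1·sin(x) dx = -6·(2) = -12;  2·(3)·(2)·∫1·sin(5x) dx = 12·(2/5) = 24/5;  2·(-1)·(2)·∫sin(x)·sin(5x) dx = -4·(0) = 0.
  So ∫_0^π u² dx = 9*π + π/2 + 2*π − 12 + 24/5 + 0 = -36/5 + 23*π/2.
  (u')² squared terms: (-1)²·∫cos(x)² dx = 1·π/2 = π/2;  (10)²·∫cos(5x)² dx = 100·π/2 = 50*π.
  (u')² cross terms: 2·(-1)·(10)·∫cos(x)·cos(5x) dx = -20·(0) = 0.
  So ∫_0^π (u')² dx = π/2 + 50*π + 0 = 101*π/2.
||u||_{H^1}^2 = (-36/5 + 23*π/2) + (101*π/2) = -36/5 + 62*π.


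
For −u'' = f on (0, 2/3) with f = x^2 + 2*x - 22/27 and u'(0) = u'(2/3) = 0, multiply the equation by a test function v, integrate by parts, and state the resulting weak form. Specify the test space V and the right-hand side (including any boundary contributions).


V = H^1(0, 2/3) (no boundary constraint on v; u is determined up to an additive constant); weak form: ∫_0^2/3 u'v' dx = ∫_0^2/3 (x^2 + 2*x - 22/27) v dx for all v ∈ V.

Multiply both sides by a test function v and integrate from 0 to 2/3:
  ∫_0^2/3 −u''(x) v(x) dx = ∫_0^2/3 f(x) v(x) dx.
Integrate the LHS by parts once:
  ∫_0^2/3 −u'' v dx = −[u'(x) v(x)]_0^2/3 + ∫_0^2/3 u'(x) v'(x) dx.
Thus ∫_0^2/3 u'(x) v'(x) dx = ∫_0^2/3 f(x) v(x) dx + [u'(x) v(x)]_0^2/3.
Choose V so that boundary terms are either known or forced to vanish.
u has homogeneous Neumann: u'(0) = u'(2/3) = 0. So [u' v]_0^2/3 = 0·v(2/3) − 0·v(0) = 0 for any v; take V = H^1(0, 2/3).
Weak formulation: find u (satisfying any essential BC) such that ∫_0^2/3 u'(x) v'(x) dx = ∫_0^2/3 f v dx for all v ∈ V (homogeneous Neumann, so boundary terms vanish).
Substituting f(x) = x^2 + 2*x - 22/27, the right-hand side is ∫_0^2/3 (x^2 + 2*x - 22/27) v dx.
Compatibility check (pure Neumann): taking v ≡ 1 ∈ V gives 0 = ∫_0^2/3 f dx + (0) − (0), i.e. ∫_0^2/3 f dx must equal u'(0) − u'(2/3) = 0. Indeed ∫_0^2/3 (x^2 + 2*x - 22/27) dx = 0, so the data are compatible. The solution is then unique only up to an additive constant (fix it e.g. by requiring ∫_0^2/3 u dx = 0).


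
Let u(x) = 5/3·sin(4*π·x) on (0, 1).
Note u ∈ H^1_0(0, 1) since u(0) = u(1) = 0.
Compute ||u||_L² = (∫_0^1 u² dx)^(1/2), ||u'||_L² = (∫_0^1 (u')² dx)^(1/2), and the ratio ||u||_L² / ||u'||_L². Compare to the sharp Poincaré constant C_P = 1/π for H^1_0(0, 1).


||u||_L² / ||u'||_L² = 1/(4*π) < C_P = 1/π.

u(x) = 5/3·sin(4*π·x), so u'(x) = 20*π*cos(4*π*x)/3.
Writing u(x) = A·sin(kπx/L) with A = 5/3 and k = 4, use ∫_0^L sin²(kπx/L) dx = L/2 and ∫_0^L cos²(kπx/L) dx = L/2.
u² = 25/9·sin²(4*π·x) and (u')² = 400*π^2/9·cos²(4*π·x), and each of sin², cos² integrates to L/2 = 1/2 over (0, 1).
∫_0^1 u² dx = 25/18, so ||u||_L² = 5*sqrt(2)/6.
∫_0^1 (u')² dx = 200*π^2/9, so ||u'||_L² = 10*sqrt(2)*π/3.
Ratio ||u||_L² / ||u'||_L² = 1/(4*π).
Sharp Poincaré constant on H^1_0(0, 1) is C_P = L/π = 1/π, achieved by sin(π·x).
This is the k = 4 harmonic; the ratio L/(kπ) is strictly less than C_P = L/π, consistent with the sharp inequality ||u||_L² ≤ C_P ||u'||_L².


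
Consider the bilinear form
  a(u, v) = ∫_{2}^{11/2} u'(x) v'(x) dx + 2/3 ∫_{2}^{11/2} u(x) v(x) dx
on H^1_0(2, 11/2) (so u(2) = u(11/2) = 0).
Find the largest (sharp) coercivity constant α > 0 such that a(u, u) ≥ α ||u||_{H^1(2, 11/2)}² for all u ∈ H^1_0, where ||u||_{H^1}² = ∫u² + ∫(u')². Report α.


α = 2*(49 + 6*π^2)/(3*(4*π^2 + 49))

Coercivity of a(·,·) on H^1_0(2, 11/2) means a(u, u) ≥ α ||u||_{H^1}² for every u ∈ H^1_0.
The interval has length L = 7/2, and Poincaré/coercivity depend only on L. Here a(u, u) = ∫(u')² + (2/3)·∫u².
Here 0 < c = 2/3 < 1. The condition a(u,u) ≥ α||u||_{H^1}² reads (1−α)∫(u')² ≥ (α−c)∫u². Any admissible α is ≤ 1 (rapidly oscillating u have ∫u²/∫(u')² → 0), and α = 1 would force 0 ≥ (1−c)∫u², impossible since c < 1; so 1−α > 0. By the sharp Poincaré inequality on H^1_0 of an interval of length L, ∫(u')² ≥ (π/L)²∫u² with equality for the first sine mode sin(π(x−x₀)/L) (x₀ the left endpoint), so the inequality holds for all u iff (1−α)(π/L)² ≥ α − c, i.e. α ≤ ((π/L)² + c)/((π/L)² + 1) = (1 + c(L/π)²)/(1 + (L/π)²). With (π/L)² = 4*π^2/49 and c = 2/3, the largest admissible constant is α = ((π/L)² + c)/((π/L)² + 1).
Simplifying, α = 2*(49 + 6*π^2)/(3*(4*π^2 + 49)).


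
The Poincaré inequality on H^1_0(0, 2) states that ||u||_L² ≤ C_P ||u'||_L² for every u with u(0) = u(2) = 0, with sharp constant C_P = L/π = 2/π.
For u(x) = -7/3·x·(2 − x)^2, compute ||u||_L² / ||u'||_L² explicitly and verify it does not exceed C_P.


||u||_L² / ||u'||_L² = sqrt(14)/7 < C_P = 2/π.

u(x) = -7/3·x·(2 − x)^2, so u'(x) = -7*x^2 + 56*x/3 - 28/3.
u(x) = -7/3·x·(2 − x)^2 vanishes at x = 0 and x = 2, so u ∈ H^1_0(0, 2). Differentiate via the product rule and integrate the resulting polynomials term by term.
  ∫_0^2 u² dx = ∫_0^2 (49*x^6/9 - 392*x^5/9 + 392*x^4/3 - 1568*x^3/9 + 784*x^2/9) dx. Term by term:
    ∫_0^2 49*x^6/9 dx = 896/9;  ∫_0^2 -392*x^5/9 dx = -12544/27;  ∫_0^2 392*x^4/3 dx = 12544/15;
    ∫_0^2 -1568*x^3/9 dx = -6272/9;  ∫_0^2 784*x^2/9 dx = 6272/27.
  Sum: 896/9 − 12544/27 + 12544/15 − 6272/9 + 6272/27 = 896/135.
  ∫_0^2 (u')² dx = ∫_0^2 (49*x^4 - 784*x^3/3 + 4312*x^2/9 - 3136*x/9 + 784/9) dx. Term by term:
    ∫_0^2 49*x^4 dx = 1568/5;  ∫_0^2 -784*x^3/3 dx = -3136/3;  ∫_0^2 4312*x^2/9 dx = 34496/27;
    ∫_0^2 -3136*x/9 dx = -6272/9;  ∫_0^2 784/9 dx = 1568/9.
  Sum: 1568/5 − 3136/3 + 34496/27 − 6272/9 + 1568/9 = 3136/135.
∫_0^2 u² dx = 896/135, so ||u||_L² = 8*sqrt(210)/45.
∫_0^2 (u')² dx = 3136/135, so ||u'||_L² = 56*sqrt(15)/45.
Ratio ||u||_L² / ||u'||_L² = sqrt(14)/7.
Sharp Poincaré constant on H^1_0(0, 2) is C_P = L/π = 2/π, achieved by sin(π/2·x).
A polynomial bump cannot attain the sharp Poincaré constant (only the first sine eigenfunction does), so the ratio is strictly less than C_P, consistent with ||u||_L² ≤ C_P ||u'||_L².


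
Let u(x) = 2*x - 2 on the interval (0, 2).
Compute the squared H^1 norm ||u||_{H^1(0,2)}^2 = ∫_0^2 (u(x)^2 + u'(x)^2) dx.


||u||_{H^1}^2 = 32/3

The H^1 norm (squared) on an interval (0, L) is
  ||u||_{H^1}^2 = ∫_0^L u(x)^2 dx + ∫_0^L u'(x)^2 dx.
Compute u'(x) = 2.
Then u(x)^2 = 4*x**2 - 8*x + 4 and u'(x)^2 = 4.
Integrate each monomial from 0 to 2 using ∫_0^2 c·x^n dx = c·2^(n+1)/(n+1):
  ∫_0^2 u(x)^2 dx = ∫_0^2 (4*x^2 - 8*x + 4) dx. Term by term:
    ∫_0^2 4*x^2 dx = 32/3;  ∫_0^2 -8*x dx = -16;  ∫_0^2 4 dx = 8.
  Sum: 32/3 − 16 + 8 = 8/3.
  ∫_0^2 u'(x)^2 dx = ∫_0^2 (4) dx. Term by term:
    ∫_0^2 4 dx = 8.
Adding: ||u||_{H^1}^2 = 8/3 + 8 = 32/3.


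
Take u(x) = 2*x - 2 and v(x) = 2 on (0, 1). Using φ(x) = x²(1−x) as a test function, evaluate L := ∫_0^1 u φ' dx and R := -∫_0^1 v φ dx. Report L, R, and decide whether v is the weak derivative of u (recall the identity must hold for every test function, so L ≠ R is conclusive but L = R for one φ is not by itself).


LHS = -1/6, RHS = -1/6. Yes, v = u' weakly.

u(x) = 2*x - 2, classical derivative u'(x) = 2.
φ(x) = x²(1−x), so φ'(x) = x*(2 - 3*x).
Note φ(0) = φ(1) = 0, so the boundary term u·φ vanishes.
LHS = ∫_0^1 u(x) φ'(x) dx = ∫_0^1 (-6*x^3 + 10*x^2 - 4*x) dx. Term by term:
  ∫_0^1 -6*x^3 dx = -3/2;  ∫_0^1 10*x^2 dx = 10/3;  ∫_0^1 -4*x dx = -2.
Sum: -3/2 + 10/3 − 2 = -1/6.
So LHS = -1/6.
∫_0^1 v(x) φ(x) dx = ∫_0^1 (-2*x^3 + 2*x^2) dx. Term by term:
  ∫_0^1 -2*x^3 dx = -1/2;  ∫_0^1 2*x^2 dx = 2/3.
Sum: -1/2 + 2/3 = 1/6.
So RHS = -∫_0^1 v(x) φ(x) dx = -1/6.
LHS = RHS, so the identity holds for this test φ.
Moreover u is smooth here and v(x) = u'(x) = 2 pointwise, so the identity holds for every test function. Hence v is the weak derivative of u.


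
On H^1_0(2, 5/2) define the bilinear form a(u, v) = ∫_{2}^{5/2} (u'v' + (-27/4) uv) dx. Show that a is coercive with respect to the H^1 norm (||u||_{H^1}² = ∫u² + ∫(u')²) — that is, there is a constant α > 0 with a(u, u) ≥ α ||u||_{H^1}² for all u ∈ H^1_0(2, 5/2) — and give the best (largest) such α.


α = (-27 + 16*π^2)/(4*(1 + 4*π^2))

Coercivity of a(·,·) on H^1_0(2, 5/2) means a(u, u) ≥ α ||u||_{H^1}² for every u ∈ H^1_0.
The interval has length L = 1/2, and Poincaré/coercivity depend only on L. Here a(u, u) = ∫(u')² + (-27/4)·∫u².
Here c = -27/4 < 0 with |c| < (π/L)² = 4*π^2, so coercivity still holds. The condition a(u,u) ≥ α||u||_{H^1}² reads (1−α)∫(u')² ≥ (α−c)∫u². Any admissible α is ≤ 1 (rapidly oscillating u have ∫u²/∫(u')² → 0), and α = 1 would force 0 ≥ (1−c)∫u², impossible since c < 1; so 1−α > 0. By the sharp Poincaré inequality on H^1_0 of an interval of length L, ∫(u')² ≥ (π/L)²∫u² with equality for the first sine mode sin(π(x−x₀)/L) (x₀ the left endpoint), so the inequality holds for all u iff (1−α)(π/L)² ≥ α − c, i.e. α ≤ ((π/L)² + c)/((π/L)² + 1) = (1 + c(L/π)²)/(1 + (L/π)²). (Direct route, valid since c ≤ 0: Poincaré gives c∫u² ≥ c(L/π)²∫(u')², so a(u,u) ≥ (1 + c(L/π)²)∫(u')², while ||u||_{H^1}² ≤ (1 + (L/π)²)∫(u')²; dividing yields the same α.) With (π/L)² = 4*π^2 and c = -27/4, the largest admissible constant is α = ((π/L)² + c)/((π/L)² + 1).
Simplifying, α = (-27 + 16*π^2)/(4*(1 + 4*π^2)).


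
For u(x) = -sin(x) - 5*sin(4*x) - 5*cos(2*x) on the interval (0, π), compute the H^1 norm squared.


||u||_{H^1(0,π)}^2 = -100/3 + 276*π

u'(x) = 10*sin(2*x) - cos(x) - 20*cos(4*x).
Expand u² and (u')² and integrate term by term on (0, π), using: for integers n ≥ 1, ∫_0^π sin²(nx) dx = ∫_0^π cos²(nx) dx = π/2; for n ≠ n', ∫_0^π sin(nx)sin(n'x) dx = ∫_0^π cos(nx)cos(n'x) dx = 0; and by product-to-sum, ∫_0^π sin(nx)cos(n'x) dx = ½∫_0^π [sin((n+n')x) + sin((n−n')x)] dx, which is 0 when n+n' is even and 2n/(n²−n'²) when n+n' is odd (it need not vanish on (0, π)).
  u² squared terms: (-1)²·∫sin(x)² dx = 1·π/2 = π/2;  (-5)²·∫cos(2x)² dx = 25·π/2 = 25*π/2;  (-5)²·∫sin(4x)² dx = 25·π/2 = 25*π/2.
  u² cross terms: 2·(-1)·(-5)·∫sin(x)·cos(2x) dx = 10·(-2/3) = -20/3;  2·(-1)·(-5)·∫sin(x)·sin(4x) dx = 10·(0) = 0;  2·(-5)·(-5)·∫cos(2x)·sin(4x) dx = 50·(0) = 0.
  So ∫_0^π u² dx = π/2 + 25*π/2 + 25*π/2 − 20/3 + 0 + 0 = -20/3 + 51*π/2.
  (u')² squared terms: (-1)²·∫cos(x)² dx = 1·π/2 = π/2;  (-20)²·∫cos(4x)² dx = 400·π/2 = 200*π;  (10)²·∫sin(2x)² dx = 100·π/2 = 50*π.
  (u')² cross terms: 2·(-1)·(-20)·∫cos(x)·cos(4x) dx = 40·(0) = 0;  2·(-1)·(10)·∫cos(x)·sin(2x) dx = -20·(4/3) = -80/3;  2·(-20)·(10)·∫cos(4x)·sin(2x) dx = -400·(0) = 0.
  So ∫_0^π (u')² dx = π/2 + 200*π + 50*π + 0 − 80/3 + 0 = -80/3 + 501*π/2.
||u||_{H^1}^2 = (-20/3 + 51*π/2) + (-80/3 + 501*π/2) = -100/3 + 276*π.


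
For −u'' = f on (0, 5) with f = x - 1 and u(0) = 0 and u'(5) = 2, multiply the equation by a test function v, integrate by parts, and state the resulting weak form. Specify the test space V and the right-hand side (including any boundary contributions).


V = {v ∈ H^1(0, 5) : v(0) = 0} (test functions vanish at x = 0 where u is specified); weak form: ∫_0^5 u'v' dx = ∫_0^5 (x - 1) v dx + 2·v(5) for all v ∈ V.

Multiply both sides by a test function v and integrate from 0 to 5:
  ∫_0^5 −u''(x) v(x) dx = ∫_0^5 f(x) v(x) dx.
Integrate the LHS by parts once:
  ∫_0^5 −u'' v dx = −[u'(x) v(x)]_0^5 + ∫_0^5 u'(x) v'(x) dx.
Thus ∫_0^5 u'(x) v'(x) dx = ∫_0^5 f(x) v(x) dx + [u'(x) v(x)]_0^5.
Choose V so that boundary terms are either known or forced to vanish.
Mixed BC: u(0) = 0 (Dirichlet) and u'(5) = 2 (Neumann). Define V = {v ∈ H^1(0, 5) : v(0) = 0}. Then [u' v]_0^5 = u'(5)·v(5) − u'(0)·0 = 2·v(5).
Weak formulation: find u (satisfying any essential BC) such that ∫_0^5 u'(x) v'(x) dx = ∫_0^5 f v dx + 2·v(5) for all v ∈ V (Dirichlet at 0 absorbed into V; Neumann datum at x = 5 contributes the boundary term).
Substituting f(x) = x - 1, the right-hand side is ∫_0^5 (x - 1) v dx + 2·v(5).


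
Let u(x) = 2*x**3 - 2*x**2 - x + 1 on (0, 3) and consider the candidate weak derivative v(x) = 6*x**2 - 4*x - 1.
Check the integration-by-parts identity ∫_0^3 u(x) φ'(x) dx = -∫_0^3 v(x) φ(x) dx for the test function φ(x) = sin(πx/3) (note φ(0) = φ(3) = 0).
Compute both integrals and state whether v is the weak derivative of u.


LHS = -120/π + 648/π^3, RHS = -120/π + 648/π^3. Yes, v = u' weakly.

u(x) = 2*x**3 - 2*x**2 - x + 1, classical derivative u'(x) = 6*x**2 - 4*x - 1.
φ(x) = sin(πx/3), so φ'(x) = π*cos(π*x/3)/3.
Note φ(0) = φ(3) = 0, so the boundary term u·φ vanishes.
LHS = ∫_0^3 u(x) φ'(x) dx = ∫_0^3 (2*π*x^3*cos(π*x/3)/3 - 2*π*x^2*cos(π*x/3)/3 - π*x*cos(π*x/3)/3 + π*cos(π*x/3)/3) dx. Term by term:
  ∫_0^3 π*cos(π*x/3)/3 dx = 0;  ∫_0^3 -2*π*x^2*cos(π*x/3)/3 dx = 36/π;  ∫_0^3 -π*x*cos(π*x/3)/3 dx = 6/π;
  ∫_0^3 2*π*x^3*cos(π*x/3)/3 dx = -162/π + 648/π^3.
Sum: 0 + 36/π + 6/π + -162/π + 648/π^3 = -120/π + 648/π^3.
So LHS = -120/π + 648/π^3.
∫_0^3 v(x) φ(x) dx = ∫_0^3 (6*x^2*sin(π*x/3) - 4*x*sin(π*x/3) - sin(π*x/3)) dx. Term by term:
  ∫_0^3 -sin(π*x/3) dx = -6/π;  ∫_0^3 -4*x*sin(π*x/3) dx = -36/π;  ∫_0^3 6*x^2*sin(π*x/3) dx = -648/π^3 + 162/π.
Sum: -6/π − 36/π + -648/π^3 + 162/π = -648/π^3 + 120/π.
So RHS = -∫_0^3 v(x) φ(x) dx = -120/π + 648/π^3.
LHS = RHS, so the identity holds for this test φ.
Moreover u is smooth here and v(x) = u'(x) = 6*x**2 - 4*x - 1 pointwise, so the identity holds for every test function. Hence v is the weak derivative of u.
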